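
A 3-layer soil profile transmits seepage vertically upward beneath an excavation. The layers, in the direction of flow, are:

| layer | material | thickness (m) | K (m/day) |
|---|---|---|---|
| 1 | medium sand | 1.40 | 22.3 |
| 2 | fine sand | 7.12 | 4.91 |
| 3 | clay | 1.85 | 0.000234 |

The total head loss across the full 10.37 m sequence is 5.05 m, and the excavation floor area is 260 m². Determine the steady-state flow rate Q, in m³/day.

Flow is perpendicular to layering, so the layers act in series and the equivalent K is the thickness-weighted harmonic mean.
Total thickness L = 1.40 + 7.12 + 1.85 = 10.37 m.
Σ(b_i/K_i) = 1.40/22.3 + 7.12/4.91 + 1.85/0.000234 = 7907 d.
K_eq = L / Σ(b_i/K_i) = 10.37 / 7907 = 0.001311 m/day.
Q = K_eq · A · (Δh/L) = 0.001311 × 260 × (5.05/10.37) = 0.1660 m³/day.

0.166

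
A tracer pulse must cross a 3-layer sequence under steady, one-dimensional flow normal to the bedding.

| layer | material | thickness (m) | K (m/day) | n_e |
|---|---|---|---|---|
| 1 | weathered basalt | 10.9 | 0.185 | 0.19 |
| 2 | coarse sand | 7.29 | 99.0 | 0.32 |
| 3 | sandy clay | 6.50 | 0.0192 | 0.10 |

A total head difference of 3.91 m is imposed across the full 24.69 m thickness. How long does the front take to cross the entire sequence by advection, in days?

With flow normal to the layers, continuity requires the same specific discharge q through every layer.
Σ(b_i/K_i) = 10.9/0.185 + 7.29/99.0 + 6.50/0.0192 = 397.5 d.
q = Δh / Σ(b_i/K_i) = 3.91 / 397.5 = 0.009836 m/day.
In each layer the seepage velocity is v_i = q/n_i, so the layer transit time is t_i = b_i·n_i / q:
  layer 1 (weathered basalt): t_1 = 10.9 × 0.19 / 0.009836 = 210.6 d
  layer 2 (coarse sand): t_2 = 7.29 × 0.32 / 0.009836 = 237.2 d
  layer 3 (sandy clay): t_3 = 6.50 × 0.10 / 0.009836 = 66.09 d
Total t = Σ t_i = 513.8 days.

514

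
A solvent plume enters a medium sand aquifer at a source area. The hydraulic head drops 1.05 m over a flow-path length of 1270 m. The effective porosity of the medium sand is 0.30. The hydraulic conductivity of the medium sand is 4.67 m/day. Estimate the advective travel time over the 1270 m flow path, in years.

270

Hydraulic gradient i = Δh / L = 1.05 / 1270 = 0.0008268.
Darcy flux q = K · i = 4.670 × 0.0008268 = 0.003861 m/day.
Seepage velocity v = q / n_e = 0.003861 / 0.30 = 0.01287 m/day.
Travel time t = L / v = 1270 / 0.01287 = 98678 days = 270.2 years.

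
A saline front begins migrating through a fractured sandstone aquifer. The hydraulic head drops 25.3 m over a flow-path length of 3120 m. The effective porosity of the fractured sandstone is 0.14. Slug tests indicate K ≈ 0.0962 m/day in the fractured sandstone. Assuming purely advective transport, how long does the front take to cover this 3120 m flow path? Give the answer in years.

1530

Hydraulic gradient i = Δh / L = 25.3 / 3120 = 0.008109.
Darcy flux q = K · i = 0.09620 × 0.008109 = 0.0007801 m/day.
Seepage velocity v = q / n_e = 0.0007801 / 0.14 = 0.005572 m/day.
Travel time t = L / v = 3120 / 0.005572 = 5.599e+05 days = 1533 years.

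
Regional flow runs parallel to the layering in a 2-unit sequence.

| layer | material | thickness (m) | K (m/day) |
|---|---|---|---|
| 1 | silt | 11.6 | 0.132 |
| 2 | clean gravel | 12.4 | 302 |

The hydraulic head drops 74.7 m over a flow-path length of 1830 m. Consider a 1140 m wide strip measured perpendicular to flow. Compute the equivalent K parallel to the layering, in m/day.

156

Flow is parallel to layering, so each bed carries its own Darcy discharge and the transmissivities add.
Σ(K_i·b_i) = 0.132×11.6 + 302×12.4 = 3746 m²/day.
Total thickness b = 24.00 m, so K_eq = Σ(K_i·b_i)/b = 156.1 m/day.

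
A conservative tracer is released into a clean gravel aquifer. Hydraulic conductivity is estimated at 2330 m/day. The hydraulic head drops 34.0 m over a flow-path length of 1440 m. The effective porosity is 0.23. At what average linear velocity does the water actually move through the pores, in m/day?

239

Hydraulic gradient i = Δh / L = 34.0 / 1440 = 0.02361.
Darcy flux q = K · i = 2330 × 0.02361 = 55.01 m/day.
Seepage velocity v = q / n_e = 55.01 / 0.23 = 239.2 m/day.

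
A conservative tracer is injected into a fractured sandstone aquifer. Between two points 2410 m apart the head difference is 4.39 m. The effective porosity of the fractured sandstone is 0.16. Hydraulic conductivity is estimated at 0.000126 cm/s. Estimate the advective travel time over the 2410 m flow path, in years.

5320

Convert K: 0.000126 cm/s × 864 = 0.1089 m/day.
Hydraulic gradient i = Δh / L = 4.39 / 2410 = 0.001822.
Darcy flux q = K · i = 0.1089 × 0.001822 = 0.0001983 m/day.
Seepage velocity v = q / n_e = 0.0001983 / 0.16 = 0.001239 m/day.
Travel time t = L / v = 2410 / 0.001239 = 1.944e+06 days = 5324 years.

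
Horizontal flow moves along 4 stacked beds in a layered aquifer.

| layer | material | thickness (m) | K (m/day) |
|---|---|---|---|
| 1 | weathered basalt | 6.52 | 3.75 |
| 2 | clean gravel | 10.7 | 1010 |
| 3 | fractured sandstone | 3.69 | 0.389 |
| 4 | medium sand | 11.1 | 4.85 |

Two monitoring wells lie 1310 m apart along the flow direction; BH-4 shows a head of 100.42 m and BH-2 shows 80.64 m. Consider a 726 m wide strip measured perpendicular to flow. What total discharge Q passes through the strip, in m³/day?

119000

Flow is parallel to layering, so each bed carries its own Darcy discharge and the transmissivities add.
Σ(K_i·b_i) = 3.75×6.52 + 1010×10.7 + 0.389×3.69 + 4.85×11.1 = 10887 m²/day.
Hydraulic gradient i = (100.42 − 80.64) / 1310 = 19.78 / 1310 = 0.01510.
Q = Σ(K_i·b_i) · W · i = 10887 × 726 × 0.01510 = 1.193e+05 m³/day.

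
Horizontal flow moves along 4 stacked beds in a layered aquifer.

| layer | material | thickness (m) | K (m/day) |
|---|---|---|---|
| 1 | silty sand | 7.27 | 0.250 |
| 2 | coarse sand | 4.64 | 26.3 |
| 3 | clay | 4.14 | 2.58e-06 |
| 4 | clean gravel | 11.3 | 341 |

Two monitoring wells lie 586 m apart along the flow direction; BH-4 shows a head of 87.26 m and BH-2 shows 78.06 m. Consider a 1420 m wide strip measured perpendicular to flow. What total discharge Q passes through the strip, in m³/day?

Flow is parallel to layering, so each bed carries its own Darcy discharge and the transmissivities add.
Σ(K_i·b_i) = 0.250×7.27 + 26.3×4.64 + 2.58e-06×4.14 + 341×11.3 = 3977 m²/day.
Hydraulic gradient i = (87.26 − 78.06) / 586 = 9.2 / 586 = 0.01570.
Q = Σ(K_i·b_i) · W · i = 3977 × 1420 × 0.01570 = 88665 m³/day.

88700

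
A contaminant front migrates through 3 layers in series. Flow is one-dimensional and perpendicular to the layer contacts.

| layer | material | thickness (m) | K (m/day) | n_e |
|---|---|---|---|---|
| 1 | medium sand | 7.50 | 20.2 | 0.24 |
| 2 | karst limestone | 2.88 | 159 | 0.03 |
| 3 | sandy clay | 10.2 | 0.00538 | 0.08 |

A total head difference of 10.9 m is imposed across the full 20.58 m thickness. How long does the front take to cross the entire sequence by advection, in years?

With flow normal to the layers, continuity requires the same specific discharge q through every layer.
Σ(b_i/K_i) = 7.50/20.2 + 2.88/159 + 10.2/0.00538 = 1896 d.
q = Δh / Σ(b_i/K_i) = 10.9 / 1896 = 0.005748 m/day.
In each layer the seepage velocity is v_i = q/n_i, so the layer transit time is t_i = b_i·n_i / q:
  layer 1 (medium sand): t_1 = 7.50 × 0.24 / 0.005748 = 313.2 d
  layer 2 (karst limestone): t_2 = 2.88 × 0.03 / 0.005748 = 15.03 d
  layer 3 (sandy clay): t_3 = 10.2 × 0.08 / 0.005748 = 142.0 d
Total t = Σ t_i = 470.1 days = 1.287 years.

1.29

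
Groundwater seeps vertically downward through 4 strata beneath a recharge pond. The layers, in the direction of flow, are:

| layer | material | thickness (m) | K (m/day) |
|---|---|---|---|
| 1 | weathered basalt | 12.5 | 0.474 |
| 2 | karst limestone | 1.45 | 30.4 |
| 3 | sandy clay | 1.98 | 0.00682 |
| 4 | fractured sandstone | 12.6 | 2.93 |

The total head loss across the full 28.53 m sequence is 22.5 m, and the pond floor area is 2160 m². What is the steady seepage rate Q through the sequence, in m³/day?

151

Flow is perpendicular to layering, so the layers act in series and the equivalent K is the thickness-weighted harmonic mean.
Total thickness L = 12.5 + 1.45 + 1.98 + 12.6 = 28.53 m.
Σ(b_i/K_i) = 12.5/0.474 + 1.45/30.4 + 1.98/0.00682 + 12.6/2.93 = 321.0 d.
K_eq = L / Σ(b_i/K_i) = 28.53 / 321.0 = 0.08887 m/day.
Q = K_eq · A · (Δh/L) = 0.08887 × 2160 × (22.5/28.53) = 151.4 m³/day.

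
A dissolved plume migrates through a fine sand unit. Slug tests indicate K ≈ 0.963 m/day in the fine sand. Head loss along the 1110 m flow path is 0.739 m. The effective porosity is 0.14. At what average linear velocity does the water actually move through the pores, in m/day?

Hydraulic gradient i = Δh / L = 0.739 / 1110 = 0.0006658.
Darcy flux q = K · i = 0.9630 × 0.0006658 = 0.0006411 m/day.
Seepage velocity v = q / n_e = 0.0006411 / 0.14 = 0.004580 m/day.

0.00458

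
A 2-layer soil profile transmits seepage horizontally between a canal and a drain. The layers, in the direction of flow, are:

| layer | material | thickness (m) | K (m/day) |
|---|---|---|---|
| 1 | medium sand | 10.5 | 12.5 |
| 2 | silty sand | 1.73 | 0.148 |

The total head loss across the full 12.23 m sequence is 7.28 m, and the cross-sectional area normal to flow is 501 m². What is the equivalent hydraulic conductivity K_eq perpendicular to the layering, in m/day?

Flow is perpendicular to layering, so the layers act in series and the equivalent K is the thickness-weighted harmonic mean.
Total thickness L = 10.5 + 1.73 = 12.23 m.
Σ(b_i/K_i) = 10.5/12.5 + 1.73/0.148 = 12.53 d.
K_eq = L / Σ(b_i/K_i) = 12.23 / 12.53 = 0.9761 m/day.

0.976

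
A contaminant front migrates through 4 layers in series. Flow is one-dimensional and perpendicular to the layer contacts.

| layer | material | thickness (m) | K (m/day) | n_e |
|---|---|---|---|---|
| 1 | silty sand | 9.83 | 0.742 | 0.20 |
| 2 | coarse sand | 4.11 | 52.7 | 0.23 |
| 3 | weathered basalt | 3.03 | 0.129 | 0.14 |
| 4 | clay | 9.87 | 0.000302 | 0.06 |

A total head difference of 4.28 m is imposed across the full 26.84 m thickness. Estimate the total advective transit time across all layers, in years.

With flow normal to the layers, continuity requires the same specific discharge q through every layer.
Σ(b_i/K_i) = 9.83/0.742 + 4.11/52.7 + 3.03/0.129 + 9.87/0.000302 = 32719 d.
q = Δh / Σ(b_i/K_i) = 4.28 / 32719 = 0.0001308 m/day.
In each layer the seepage velocity is v_i = q/n_i, so the layer transit time is t_i = b_i·n_i / q:
  layer 1 (silty sand): t_1 = 9.83 × 0.20 / 0.0001308 = 15029 d
  layer 2 (coarse sand): t_2 = 4.11 × 0.23 / 0.0001308 = 7226 d
  layer 3 (weathered basalt): t_3 = 3.03 × 0.14 / 0.0001308 = 3243 d
  layer 4 (clay): t_4 = 9.87 × 0.06 / 0.0001308 = 4527 d
Total t = Σ t_i = 30026 days = 82.21 years.

82.2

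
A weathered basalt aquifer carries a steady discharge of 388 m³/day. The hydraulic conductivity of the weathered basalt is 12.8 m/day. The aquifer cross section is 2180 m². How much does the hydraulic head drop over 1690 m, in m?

23.5

From Q = K·A·i, i = Q / (K·A) = 388 / (12.80 × 2180) = 0.01390.
Head loss Δh = i · L = 0.01390 × 1690 = 23.50 m.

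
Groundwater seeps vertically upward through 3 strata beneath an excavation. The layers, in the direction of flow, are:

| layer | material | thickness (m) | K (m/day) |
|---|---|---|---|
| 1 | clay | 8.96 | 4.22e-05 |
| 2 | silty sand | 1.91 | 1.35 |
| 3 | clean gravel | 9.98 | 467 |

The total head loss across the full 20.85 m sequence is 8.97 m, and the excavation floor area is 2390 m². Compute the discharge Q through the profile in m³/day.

0.101

Flow is perpendicular to layering, so the layers act in series and the equivalent K is the thickness-weighted harmonic mean.
Total thickness L = 8.96 + 1.91 + 9.98 = 20.85 m.
Σ(b_i/K_i) = 8.96/4.22e-05 + 1.91/1.35 + 9.98/467 = 2.123e+05 d.
K_eq = L / Σ(b_i/K_i) = 20.85 / 2.123e+05 = 9.820e-05 m/day.
Q = K_eq · A · (Δh/L) = 9.820e-05 × 2390 × (8.97/20.85) = 0.1010 m³/day.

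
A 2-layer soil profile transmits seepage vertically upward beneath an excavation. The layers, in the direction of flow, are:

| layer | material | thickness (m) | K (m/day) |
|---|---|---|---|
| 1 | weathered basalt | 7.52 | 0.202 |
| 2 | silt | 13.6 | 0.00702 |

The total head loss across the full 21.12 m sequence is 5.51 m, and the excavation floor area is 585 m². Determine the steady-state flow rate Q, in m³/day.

1.63

Flow is perpendicular to layering, so the layers act in series and the equivalent K is the thickness-weighted harmonic mean.
Total thickness L = 7.52 + 13.6 = 21.12 m.
Σ(b_i/K_i) = 7.52/0.202 + 13.6/0.00702 = 1975 d.
K_eq = L / Σ(b_i/K_i) = 21.12 / 1975 = 0.01070 m/day.
Q = K_eq · A · (Δh/L) = 0.01070 × 585 × (5.51/21.12) = 1.632 m³/day.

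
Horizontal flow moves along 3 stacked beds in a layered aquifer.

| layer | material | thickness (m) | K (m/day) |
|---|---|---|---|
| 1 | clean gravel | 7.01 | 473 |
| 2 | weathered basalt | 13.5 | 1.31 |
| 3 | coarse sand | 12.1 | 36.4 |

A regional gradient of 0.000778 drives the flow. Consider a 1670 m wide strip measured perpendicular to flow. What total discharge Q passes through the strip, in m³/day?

Flow is parallel to layering, so each bed carries its own Darcy discharge and the transmissivities add.
Σ(K_i·b_i) = 473×7.01 + 1.31×13.5 + 36.4×12.1 = 3774 m²/day.
Hydraulic gradient i = 0.000778.
Q = Σ(K_i·b_i) · W · i = 3774 × 1670 × 0.0007780 = 4903 m³/day.

4900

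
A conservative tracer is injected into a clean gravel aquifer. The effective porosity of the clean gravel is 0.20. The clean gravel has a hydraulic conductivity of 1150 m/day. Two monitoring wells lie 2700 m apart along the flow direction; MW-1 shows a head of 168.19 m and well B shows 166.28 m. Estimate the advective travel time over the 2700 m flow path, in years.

1.82

Hydraulic gradient i = (168.19 − 166.28) / 2700 = 1.91 / 2700 = 0.0007074.
Darcy flux q = K · i = 1150 × 0.0007074 = 0.8135 m/day.
Seepage velocity v = q / n_e = 0.8135 / 0.20 = 4.068 m/day.
Travel time t = L / v = 2700 / 4.068 = 663.8 days = 1.817 years.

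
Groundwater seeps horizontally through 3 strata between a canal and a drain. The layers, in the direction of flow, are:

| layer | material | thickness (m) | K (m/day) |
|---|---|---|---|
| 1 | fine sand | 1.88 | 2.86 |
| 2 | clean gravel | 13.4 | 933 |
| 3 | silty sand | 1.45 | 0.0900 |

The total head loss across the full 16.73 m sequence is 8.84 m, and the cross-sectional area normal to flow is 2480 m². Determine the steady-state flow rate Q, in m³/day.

1310

Flow is perpendicular to layering, so the layers act in series and the equivalent K is the thickness-weighted harmonic mean.
Total thickness L = 1.88 + 13.4 + 1.45 = 16.73 m.
Σ(b_i/K_i) = 1.88/2.86 + 13.4/933 + 1.45/0.0900 = 16.78 d.
K_eq = L / Σ(b_i/K_i) = 16.73 / 16.78 = 0.9969 m/day.
Q = K_eq · A · (Δh/L) = 0.9969 × 2480 × (8.84/16.73) = 1306 m³/day.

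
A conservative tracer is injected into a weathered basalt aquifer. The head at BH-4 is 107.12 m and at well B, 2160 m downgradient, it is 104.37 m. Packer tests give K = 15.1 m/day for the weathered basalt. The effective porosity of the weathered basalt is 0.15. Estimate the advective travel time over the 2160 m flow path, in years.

Hydraulic gradient i = (107.12 − 104.37) / 2160 = 2.75 / 2160 = 0.001273.
Darcy flux q = K · i = 15.10 × 0.001273 = 0.01922 m/day.
Seepage velocity v = q / n_e = 0.01922 / 0.15 = 0.1282 m/day.
Travel time t = L / v = 2160 / 0.1282 = 16853 days = 46.14 years.

46.1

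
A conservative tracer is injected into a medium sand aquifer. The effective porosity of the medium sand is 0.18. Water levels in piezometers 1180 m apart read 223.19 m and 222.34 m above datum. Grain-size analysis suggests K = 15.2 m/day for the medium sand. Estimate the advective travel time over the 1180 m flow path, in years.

53.1

Hydraulic gradient i = (223.19 − 222.34) / 1180 = 0.85 / 1180 = 0.0007203.
Darcy flux q = K · i = 15.20 × 0.0007203 = 0.01095 m/day.
Seepage velocity v = q / n_e = 0.01095 / 0.18 = 0.06083 m/day.
Travel time t = L / v = 1180 / 0.06083 = 19399 days = 53.11 years.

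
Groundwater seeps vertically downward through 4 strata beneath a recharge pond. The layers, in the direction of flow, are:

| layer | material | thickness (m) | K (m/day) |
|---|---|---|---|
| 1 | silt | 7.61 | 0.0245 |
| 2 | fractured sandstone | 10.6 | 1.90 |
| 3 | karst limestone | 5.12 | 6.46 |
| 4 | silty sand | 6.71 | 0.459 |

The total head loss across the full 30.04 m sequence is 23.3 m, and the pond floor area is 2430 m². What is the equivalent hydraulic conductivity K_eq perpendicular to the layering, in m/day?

Flow is perpendicular to layering, so the layers act in series and the equivalent K is the thickness-weighted harmonic mean.
Total thickness L = 7.61 + 10.6 + 5.12 + 6.71 = 30.04 m.
Σ(b_i/K_i) = 7.61/0.0245 + 10.6/1.90 + 5.12/6.46 + 6.71/0.459 = 331.6 d.
K_eq = L / Σ(b_i/K_i) = 30.04 / 331.6 = 0.09059 m/day.

0.0906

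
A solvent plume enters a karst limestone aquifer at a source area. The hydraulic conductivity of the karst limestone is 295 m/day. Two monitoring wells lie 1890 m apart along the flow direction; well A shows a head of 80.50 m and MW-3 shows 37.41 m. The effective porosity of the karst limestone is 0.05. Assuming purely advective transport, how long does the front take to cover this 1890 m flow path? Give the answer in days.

14.1

Hydraulic gradient i = (80.50 − 37.41) / 1890 = 43.09 / 1890 = 0.02280.
Darcy flux q = K · i = 295.0 × 0.02280 = 6.726 m/day.
Seepage velocity v = q / n_e = 6.726 / 0.05 = 134.5 m/day.
Travel time t = L / v = 1890 / 134.5 = 14.05 days.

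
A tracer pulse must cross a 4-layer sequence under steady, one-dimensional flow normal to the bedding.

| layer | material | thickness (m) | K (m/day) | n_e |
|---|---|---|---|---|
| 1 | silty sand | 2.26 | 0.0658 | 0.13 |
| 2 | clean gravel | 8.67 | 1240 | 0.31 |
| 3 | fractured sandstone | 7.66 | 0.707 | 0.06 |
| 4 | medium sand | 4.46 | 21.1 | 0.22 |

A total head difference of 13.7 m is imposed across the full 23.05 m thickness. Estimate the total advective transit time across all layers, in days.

With flow normal to the layers, continuity requires the same specific discharge q through every layer.
Σ(b_i/K_i) = 2.26/0.0658 + 8.67/1240 + 7.66/0.707 + 4.46/21.1 = 45.40 d.
q = Δh / Σ(b_i/K_i) = 13.7 / 45.40 = 0.3018 m/day.
In each layer the seepage velocity is v_i = q/n_i, so the layer transit time is t_i = b_i·n_i / q:
  layer 1 (silty sand): t_1 = 2.26 × 0.13 / 0.3018 = 0.9736 d
  layer 2 (clean gravel): t_2 = 8.67 × 0.31 / 0.3018 = 8.907 d
  layer 3 (fractured sandstone): t_3 = 7.66 × 0.06 / 0.3018 = 1.523 d
  layer 4 (medium sand): t_4 = 4.46 × 0.22 / 0.3018 = 3.252 d
Total t = Σ t_i = 14.65 days.

14.7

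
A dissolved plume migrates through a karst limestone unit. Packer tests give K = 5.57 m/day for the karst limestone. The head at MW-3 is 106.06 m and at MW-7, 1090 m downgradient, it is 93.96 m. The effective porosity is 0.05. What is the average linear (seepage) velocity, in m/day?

Hydraulic gradient i = (106.06 − 93.96) / 1090 = 12.1 / 1090 = 0.01110.
Darcy flux q = K · i = 5.570 × 0.01110 = 0.06183 m/day.
Seepage velocity v = q / n_e = 0.06183 / 0.05 = 1.237 m/day.

1.24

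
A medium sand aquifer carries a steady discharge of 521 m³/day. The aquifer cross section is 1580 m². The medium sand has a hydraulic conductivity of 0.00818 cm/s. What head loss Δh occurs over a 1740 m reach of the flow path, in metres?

81.2

Convert K: 0.00818 cm/s × 864 = 7.068 m/day.
From Q = K·A·i, i = Q / (K·A) = 521 / (7.068 × 1580) = 0.04666.
Head loss Δh = i · L = 0.04666 × 1740 = 81.18 m.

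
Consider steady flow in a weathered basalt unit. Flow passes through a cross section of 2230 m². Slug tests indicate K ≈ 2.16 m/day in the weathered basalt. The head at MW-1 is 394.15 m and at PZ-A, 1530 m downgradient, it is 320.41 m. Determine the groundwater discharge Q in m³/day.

232

Hydraulic gradient i = (394.15 − 320.41) / 1530 = 73.74 / 1530 = 0.04820.
Darcy's law: Q = K · A · i = 2.160 × 2230 × 0.04820 = 232.2 m³/day.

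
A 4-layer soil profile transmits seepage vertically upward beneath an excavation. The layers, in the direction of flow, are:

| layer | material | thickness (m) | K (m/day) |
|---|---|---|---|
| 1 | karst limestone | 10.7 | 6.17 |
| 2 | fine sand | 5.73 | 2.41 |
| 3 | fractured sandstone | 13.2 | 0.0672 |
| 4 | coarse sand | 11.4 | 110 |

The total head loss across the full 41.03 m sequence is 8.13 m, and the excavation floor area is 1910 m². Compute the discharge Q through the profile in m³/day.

77.4

Flow is perpendicular to layering, so the layers act in series and the equivalent K is the thickness-weighted harmonic mean.
Total thickness L = 10.7 + 5.73 + 13.2 + 11.4 = 41.03 m.
Σ(b_i/K_i) = 10.7/6.17 + 5.73/2.41 + 13.2/0.0672 + 11.4/110 = 200.6 d.
K_eq = L / Σ(b_i/K_i) = 41.03 / 200.6 = 0.2045 m/day.
Q = K_eq · A · (Δh/L) = 0.2045 × 1910 × (8.13/41.03) = 77.39 m³/day.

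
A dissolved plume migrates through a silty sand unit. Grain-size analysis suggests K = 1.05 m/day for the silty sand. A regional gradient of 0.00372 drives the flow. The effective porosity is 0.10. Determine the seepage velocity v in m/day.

Hydraulic gradient i = 0.00372.
Darcy flux q = K · i = 1.050 × 0.003720 = 0.003906 m/day.
Seepage velocity v = q / n_e = 0.003906 / 0.10 = 0.03906 m/day.

0.0391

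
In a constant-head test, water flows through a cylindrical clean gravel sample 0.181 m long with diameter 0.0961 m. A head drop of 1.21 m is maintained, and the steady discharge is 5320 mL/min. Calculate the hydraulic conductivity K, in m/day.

Cross-sectional area A = π·(d/2)² = π × (0.0961/2)² = 0.007253 m².
Convert discharge: 5320 mL/min = 8.867e-05 m³/s.
Darcy's law rearranged: K = Q·L / (A·Δh) = 8.867e-05 × 0.181 / (0.007253 × 1.21) = 0.001829 m/s = 158.0 m/day.

158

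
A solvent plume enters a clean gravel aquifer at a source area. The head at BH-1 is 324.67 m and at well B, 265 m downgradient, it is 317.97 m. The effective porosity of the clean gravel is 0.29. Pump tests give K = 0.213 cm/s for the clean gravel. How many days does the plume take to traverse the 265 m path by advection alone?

16.5

Convert K: 0.213 cm/s × 864 = 184.0 m/day.
Hydraulic gradient i = (324.67 − 317.97) / 265 = 6.7 / 265 = 0.02528.
Darcy flux q = K · i = 184.0 × 0.02528 = 4.653 m/day.
Seepage velocity v = q / n_e = 4.653 / 0.29 = 16.04 m/day.
Travel time t = L / v = 265 / 16.04 = 16.52 days.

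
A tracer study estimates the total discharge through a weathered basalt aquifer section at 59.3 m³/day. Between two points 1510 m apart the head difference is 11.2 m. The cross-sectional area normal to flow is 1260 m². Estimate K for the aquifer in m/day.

Hydraulic gradient i = Δh / L = 11.2 / 1510 = 0.007417.
From Q = K·A·i, K = Q / (A·i) = 59.3 / (1260 × 0.007417) = 6.345 m/day.

6.35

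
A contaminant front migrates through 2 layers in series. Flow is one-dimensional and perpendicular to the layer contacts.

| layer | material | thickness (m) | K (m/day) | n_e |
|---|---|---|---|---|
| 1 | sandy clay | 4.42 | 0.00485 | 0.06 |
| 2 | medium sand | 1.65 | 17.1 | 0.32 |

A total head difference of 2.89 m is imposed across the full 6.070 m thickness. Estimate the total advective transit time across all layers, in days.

With flow normal to the layers, continuity requires the same specific discharge q through every layer.
Σ(b_i/K_i) = 4.42/0.00485 + 1.65/17.1 = 911.4 d.
q = Δh / Σ(b_i/K_i) = 2.89 / 911.4 = 0.003171 m/day.
In each layer the seepage velocity is v_i = q/n_i, so the layer transit time is t_i = b_i·n_i / q:
  layer 1 (sandy clay): t_1 = 4.42 × 0.06 / 0.003171 = 83.64 d
  layer 2 (medium sand): t_2 = 1.65 × 0.32 / 0.003171 = 166.5 d
Total t = Σ t_i = 250.2 days.

250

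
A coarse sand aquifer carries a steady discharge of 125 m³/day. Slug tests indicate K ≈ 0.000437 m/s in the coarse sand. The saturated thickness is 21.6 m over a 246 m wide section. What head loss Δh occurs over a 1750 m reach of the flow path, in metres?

1.09

Convert K: 0.000437 m/s × 86400 = 37.76 m/day.
Cross-sectional area A = 246 × 21.6 = 5314 m².
From Q = K·A·i, i = Q / (K·A) = 125 / (37.76 × 5314) = 0.0006231.
Head loss Δh = i · L = 0.0006231 × 1750 = 1.090 m.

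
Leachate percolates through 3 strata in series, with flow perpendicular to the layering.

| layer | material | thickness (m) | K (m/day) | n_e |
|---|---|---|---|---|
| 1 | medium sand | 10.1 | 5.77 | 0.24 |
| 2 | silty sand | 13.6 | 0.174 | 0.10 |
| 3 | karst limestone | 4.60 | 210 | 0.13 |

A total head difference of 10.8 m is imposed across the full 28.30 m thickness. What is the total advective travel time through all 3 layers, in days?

With flow normal to the layers, continuity requires the same specific discharge q through every layer.
Σ(b_i/K_i) = 10.1/5.77 + 13.6/0.174 + 4.60/210 = 79.93 d.
q = Δh / Σ(b_i/K_i) = 10.8 / 79.93 = 0.1351 m/day.
In each layer the seepage velocity is v_i = q/n_i, so the layer transit time is t_i = b_i·n_i / q:
  layer 1 (medium sand): t_1 = 10.1 × 0.24 / 0.1351 = 17.94 d
  layer 2 (silty sand): t_2 = 13.6 × 0.10 / 0.1351 = 10.07 d
  layer 3 (karst limestone): t_3 = 4.60 × 0.13 / 0.1351 = 4.426 d
Total t = Σ t_i = 32.43 days.

32.4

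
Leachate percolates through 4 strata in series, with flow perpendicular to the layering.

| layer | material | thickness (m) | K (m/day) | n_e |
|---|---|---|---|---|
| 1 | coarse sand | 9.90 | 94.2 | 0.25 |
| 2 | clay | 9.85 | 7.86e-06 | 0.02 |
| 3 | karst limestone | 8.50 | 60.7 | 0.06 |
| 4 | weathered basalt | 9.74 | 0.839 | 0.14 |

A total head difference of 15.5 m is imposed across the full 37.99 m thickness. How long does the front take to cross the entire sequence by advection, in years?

With flow normal to the layers, continuity requires the same specific discharge q through every layer.
Σ(b_i/K_i) = 9.90/94.2 + 9.85/7.86e-06 + 8.50/60.7 + 9.74/0.839 = 1.253e+06 d.
q = Δh / Σ(b_i/K_i) = 15.5 / 1.253e+06 = 1.237e-05 m/day.
In each layer the seepage velocity is v_i = q/n_i, so the layer transit time is t_i = b_i·n_i / q:
  layer 1 (coarse sand): t_1 = 9.90 × 0.25 / 1.237e-05 = 2.001e+05 d
  layer 2 (clay): t_2 = 9.85 × 0.02 / 1.237e-05 = 15928 d
  layer 3 (karst limestone): t_3 = 8.50 × 0.06 / 1.237e-05 = 41234 d
  layer 4 (weathered basalt): t_4 = 9.74 × 0.14 / 1.237e-05 = 1.102e+05 d
Total t = Σ t_i = 3.675e+05 days = 1006 years.

1010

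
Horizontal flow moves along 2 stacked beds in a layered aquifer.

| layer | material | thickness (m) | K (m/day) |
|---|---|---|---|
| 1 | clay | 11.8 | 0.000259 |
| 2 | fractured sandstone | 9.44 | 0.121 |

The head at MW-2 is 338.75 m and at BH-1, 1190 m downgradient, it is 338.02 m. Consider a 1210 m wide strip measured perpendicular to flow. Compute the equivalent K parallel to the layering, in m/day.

Flow is parallel to layering, so each bed carries its own Darcy discharge and the transmissivities add.
Σ(K_i·b_i) = 0.000259×11.8 + 0.121×9.44 = 1.145 m²/day.
Total thickness b = 21.24 m, so K_eq = Σ(K_i·b_i)/b = 0.05392 m/day.

0.0539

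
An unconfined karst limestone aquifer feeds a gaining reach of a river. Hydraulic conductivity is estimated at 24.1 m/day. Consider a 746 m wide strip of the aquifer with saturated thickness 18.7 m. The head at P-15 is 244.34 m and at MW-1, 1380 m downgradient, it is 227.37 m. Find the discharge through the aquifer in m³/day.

Cross-sectional area A = 746 × 18.7 = 13950 m².
Hydraulic gradient i = (244.34 − 227.37) / 1380 = 16.97 / 1380 = 0.01230.
Darcy's law: Q = K · A · i = 24.10 × 13950 × 0.01230 = 4134 m³/day.

4130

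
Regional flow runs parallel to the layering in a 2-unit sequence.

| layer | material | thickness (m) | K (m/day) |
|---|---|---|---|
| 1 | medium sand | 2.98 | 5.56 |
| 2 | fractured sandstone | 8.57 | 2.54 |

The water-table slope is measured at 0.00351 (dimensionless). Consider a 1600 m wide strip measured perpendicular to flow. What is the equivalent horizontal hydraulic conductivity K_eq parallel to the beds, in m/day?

3.32

Flow is parallel to layering, so each bed carries its own Darcy discharge and the transmissivities add.
Σ(K_i·b_i) = 5.56×2.98 + 2.54×8.57 = 38.34 m²/day.
Total thickness b = 11.55 m, so K_eq = Σ(K_i·b_i)/b = 3.319 m/day.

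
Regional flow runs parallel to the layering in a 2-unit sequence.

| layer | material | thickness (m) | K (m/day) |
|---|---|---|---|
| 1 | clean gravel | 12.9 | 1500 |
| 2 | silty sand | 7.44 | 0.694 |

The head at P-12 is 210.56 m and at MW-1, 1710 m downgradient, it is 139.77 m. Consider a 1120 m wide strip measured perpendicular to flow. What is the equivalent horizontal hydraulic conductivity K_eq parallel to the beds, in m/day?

952

Flow is parallel to layering, so each bed carries its own Darcy discharge and the transmissivities add.
Σ(K_i·b_i) = 1500×12.9 + 0.694×7.44 = 19355 m²/day.
Total thickness b = 20.34 m, so K_eq = Σ(K_i·b_i)/b = 951.6 m/day.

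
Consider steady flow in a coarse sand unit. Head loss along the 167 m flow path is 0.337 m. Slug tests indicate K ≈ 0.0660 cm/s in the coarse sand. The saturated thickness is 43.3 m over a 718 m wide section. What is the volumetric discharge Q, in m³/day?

3580

Convert K: 0.0660 cm/s × 864 = 57.02 m/day.
Cross-sectional area A = 718 × 43.3 = 31089 m².
Hydraulic gradient i = Δh / L = 0.337 / 167 = 0.002018.
Darcy's law: Q = K · A · i = 57.02 × 31089 × 0.002018 = 3578 m³/day.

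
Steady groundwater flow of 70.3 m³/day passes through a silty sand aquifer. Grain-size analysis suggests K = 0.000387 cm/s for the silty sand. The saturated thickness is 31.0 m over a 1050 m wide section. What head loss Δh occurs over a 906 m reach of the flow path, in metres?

Convert K: 0.000387 cm/s × 864 = 0.3344 m/day.
Cross-sectional area A = 1050 × 31.0 = 32550 m².
From Q = K·A·i, i = Q / (K·A) = 70.3 / (0.3344 × 32550) = 0.006459.
Head loss Δh = i · L = 0.006459 × 906 = 5.852 m.

5.85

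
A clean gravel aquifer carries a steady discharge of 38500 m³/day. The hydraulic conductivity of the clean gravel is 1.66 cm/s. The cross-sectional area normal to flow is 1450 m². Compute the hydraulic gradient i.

0.0185

Convert K: 1.66 cm/s × 864 = 1434 m/day.
From Q = K·A·i, i = Q / (K·A) = 38500 / (1434 × 1450) = 0.01851.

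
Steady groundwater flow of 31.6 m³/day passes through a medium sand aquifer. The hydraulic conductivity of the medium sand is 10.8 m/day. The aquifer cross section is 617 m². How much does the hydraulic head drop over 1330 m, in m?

From Q = K·A·i, i = Q / (K·A) = 31.6 / (10.80 × 617.0) = 0.004742.
Head loss Δh = i · L = 0.004742 × 1330 = 6.307 m.

6.31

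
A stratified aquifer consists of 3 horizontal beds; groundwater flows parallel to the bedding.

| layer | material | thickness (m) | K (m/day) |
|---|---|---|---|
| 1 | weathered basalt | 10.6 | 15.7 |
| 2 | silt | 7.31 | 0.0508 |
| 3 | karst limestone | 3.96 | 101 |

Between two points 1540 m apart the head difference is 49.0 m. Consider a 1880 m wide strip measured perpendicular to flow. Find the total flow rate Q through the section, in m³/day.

Flow is parallel to layering, so each bed carries its own Darcy discharge and the transmissivities add.
Σ(K_i·b_i) = 15.7×10.6 + 0.0508×7.31 + 101×3.96 = 566.8 m²/day.
Hydraulic gradient i = Δh / L = 49.0 / 1540 = 0.03182.
Q = Σ(K_i·b_i) · W · i = 566.8 × 1880 × 0.03182 = 33902 m³/day.

33900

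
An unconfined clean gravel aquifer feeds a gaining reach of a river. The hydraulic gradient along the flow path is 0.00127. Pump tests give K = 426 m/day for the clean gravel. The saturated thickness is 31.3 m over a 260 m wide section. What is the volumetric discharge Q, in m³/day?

Cross-sectional area A = 260 × 31.3 = 8138 m².
Hydraulic gradient i = 0.00127.
Darcy's law: Q = K · A · i = 426.0 × 8138 × 0.001270 = 4403 m³/day.

4400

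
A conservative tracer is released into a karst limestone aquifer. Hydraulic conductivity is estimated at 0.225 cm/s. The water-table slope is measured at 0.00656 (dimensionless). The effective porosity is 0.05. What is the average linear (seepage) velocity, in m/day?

Convert K: 0.225 cm/s × 864 = 194.4 m/day.
Hydraulic gradient i = 0.00656.
Darcy flux q = K · i = 194.4 × 0.006560 = 1.275 m/day.
Seepage velocity v = q / n_e = 1.275 / 0.05 = 25.51 m/day.

25.5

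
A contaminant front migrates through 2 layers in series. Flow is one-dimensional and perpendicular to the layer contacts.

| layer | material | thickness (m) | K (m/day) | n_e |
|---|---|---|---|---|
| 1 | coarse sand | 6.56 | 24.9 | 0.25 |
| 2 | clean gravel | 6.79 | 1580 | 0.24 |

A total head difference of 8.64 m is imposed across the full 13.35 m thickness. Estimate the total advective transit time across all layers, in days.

0.101

With flow normal to the layers, continuity requires the same specific discharge q through every layer.
Σ(b_i/K_i) = 6.56/24.9 + 6.79/1580 = 0.2678 d.
q = Δh / Σ(b_i/K_i) = 8.64 / 0.2678 = 32.27 m/day.
In each layer the seepage velocity is v_i = q/n_i, so the layer transit time is t_i = b_i·n_i / q:
  layer 1 (coarse sand): t_1 = 6.56 × 0.25 / 32.27 = 0.05082 d
  layer 2 (clean gravel): t_2 = 6.79 × 0.24 / 32.27 = 0.05050 d
Total t = Σ t_i = 0.1013 days.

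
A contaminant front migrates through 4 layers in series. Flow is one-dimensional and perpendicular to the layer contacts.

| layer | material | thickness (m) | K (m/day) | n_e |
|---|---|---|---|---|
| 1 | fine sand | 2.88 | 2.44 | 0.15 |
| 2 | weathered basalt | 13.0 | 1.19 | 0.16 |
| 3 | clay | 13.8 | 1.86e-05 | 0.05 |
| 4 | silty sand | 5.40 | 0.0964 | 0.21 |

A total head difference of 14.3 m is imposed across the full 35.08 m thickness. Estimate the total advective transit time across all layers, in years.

616

With flow normal to the layers, continuity requires the same specific discharge q through every layer.
Σ(b_i/K_i) = 2.88/2.44 + 13.0/1.19 + 13.8/1.86e-05 + 5.40/0.0964 = 7.420e+05 d.
q = Δh / Σ(b_i/K_i) = 14.3 / 7.420e+05 = 1.927e-05 m/day.
In each layer the seepage velocity is v_i = q/n_i, so the layer transit time is t_i = b_i·n_i / q:
  layer 1 (fine sand): t_1 = 2.88 × 0.15 / 1.927e-05 = 22416 d
  layer 2 (weathered basalt): t_2 = 13.0 × 0.16 / 1.927e-05 = 1.079e+05 d
  layer 3 (clay): t_3 = 13.8 × 0.05 / 1.927e-05 = 35803 d
  layer 4 (silty sand): t_4 = 5.40 × 0.21 / 1.927e-05 = 58841 d
Total t = Σ t_i = 2.250e+05 days = 616.0 years.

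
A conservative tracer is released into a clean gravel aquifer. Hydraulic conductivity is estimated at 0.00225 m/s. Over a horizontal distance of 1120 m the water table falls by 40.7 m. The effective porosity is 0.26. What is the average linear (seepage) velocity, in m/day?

Convert K: 0.00225 m/s × 86400 = 194.4 m/day.
Hydraulic gradient i = Δh / L = 40.7 / 1120 = 0.03634.
Darcy flux q = K · i = 194.4 × 0.03634 = 7.064 m/day.
Seepage velocity v = q / n_e = 7.064 / 0.26 = 27.17 m/day.

27.2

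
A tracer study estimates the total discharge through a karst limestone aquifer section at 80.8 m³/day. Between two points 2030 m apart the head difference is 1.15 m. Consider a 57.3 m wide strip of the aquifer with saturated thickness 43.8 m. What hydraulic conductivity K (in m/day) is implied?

Cross-sectional area A = 57.3 × 43.8 = 2510 m².
Hydraulic gradient i = Δh / L = 1.15 / 2030 = 0.0005665.
From Q = K·A·i, K = Q / (A·i) = 80.8 / (2510 × 0.0005665) = 56.83 m/day.

56.8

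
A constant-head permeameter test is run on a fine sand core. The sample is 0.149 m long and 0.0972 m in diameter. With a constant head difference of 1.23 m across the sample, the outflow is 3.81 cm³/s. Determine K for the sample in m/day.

5.37

Cross-sectional area A = π·(d/2)² = π × (0.0972/2)² = 0.007420 m².
Convert discharge: 3.81 cm³/s = 3.810e-06 m³/s.
Darcy's law rearranged: K = Q·L / (A·Δh) = 3.810e-06 × 0.149 / (0.007420 × 1.23) = 6.220e-05 m/s = 5.374 m/day.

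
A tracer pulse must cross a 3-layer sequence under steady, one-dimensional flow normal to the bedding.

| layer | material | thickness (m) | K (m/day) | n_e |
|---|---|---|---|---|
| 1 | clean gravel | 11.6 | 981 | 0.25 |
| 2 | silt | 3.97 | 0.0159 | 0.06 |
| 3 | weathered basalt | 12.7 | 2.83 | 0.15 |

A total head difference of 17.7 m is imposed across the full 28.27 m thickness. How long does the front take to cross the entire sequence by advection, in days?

With flow normal to the layers, continuity requires the same specific discharge q through every layer.
Σ(b_i/K_i) = 11.6/981 + 3.97/0.0159 + 12.7/2.83 = 254.2 d.
q = Δh / Σ(b_i/K_i) = 17.7 / 254.2 = 0.06963 m/day.
In each layer the seepage velocity is v_i = q/n_i, so the layer transit time is t_i = b_i·n_i / q:
  layer 1 (clean gravel): t_1 = 11.6 × 0.25 / 0.06963 = 41.65 d
  layer 2 (silt): t_2 = 3.97 × 0.06 / 0.06963 = 3.421 d
  layer 3 (weathered basalt): t_3 = 12.7 × 0.15 / 0.06963 = 27.36 d
Total t = Σ t_i = 72.42 days.

72.4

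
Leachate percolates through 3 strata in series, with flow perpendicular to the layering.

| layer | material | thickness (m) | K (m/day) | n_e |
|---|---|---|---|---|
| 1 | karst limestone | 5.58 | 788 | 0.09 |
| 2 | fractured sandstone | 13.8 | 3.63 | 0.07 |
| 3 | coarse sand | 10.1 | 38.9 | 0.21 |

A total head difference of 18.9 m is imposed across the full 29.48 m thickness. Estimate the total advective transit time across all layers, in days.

With flow normal to the layers, continuity requires the same specific discharge q through every layer.
Σ(b_i/K_i) = 5.58/788 + 13.8/3.63 + 10.1/38.9 = 4.068 d.
q = Δh / Σ(b_i/K_i) = 18.9 / 4.068 = 4.646 m/day.
In each layer the seepage velocity is v_i = q/n_i, so the layer transit time is t_i = b_i·n_i / q:
  layer 1 (karst limestone): t_1 = 5.58 × 0.09 / 4.646 = 0.1081 d
  layer 2 (fractured sandstone): t_2 = 13.8 × 0.07 / 4.646 = 0.2079 d
  layer 3 (coarse sand): t_3 = 10.1 × 0.21 / 4.646 = 0.4566 d
Total t = Σ t_i = 0.7726 days.

0.773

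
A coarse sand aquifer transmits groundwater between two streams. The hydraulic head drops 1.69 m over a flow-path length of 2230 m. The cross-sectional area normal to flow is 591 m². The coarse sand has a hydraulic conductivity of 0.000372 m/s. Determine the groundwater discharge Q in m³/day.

14.4

Convert K: 0.000372 m/s × 86400 = 32.14 m/day.
Hydraulic gradient i = Δh / L = 1.69 / 2230 = 0.0007578.
Darcy's law: Q = K · A · i = 32.14 × 591.0 × 0.0007578 = 14.40 m³/day.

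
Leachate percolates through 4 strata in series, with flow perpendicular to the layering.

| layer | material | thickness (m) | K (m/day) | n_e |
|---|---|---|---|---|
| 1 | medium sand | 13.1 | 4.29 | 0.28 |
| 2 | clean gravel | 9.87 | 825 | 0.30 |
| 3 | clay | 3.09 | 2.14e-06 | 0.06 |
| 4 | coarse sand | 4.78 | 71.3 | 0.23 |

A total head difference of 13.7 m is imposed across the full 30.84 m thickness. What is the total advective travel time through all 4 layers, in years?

2280

With flow normal to the layers, continuity requires the same specific discharge q through every layer.
Σ(b_i/K_i) = 13.1/4.29 + 9.87/825 + 3.09/2.14e-06 + 4.78/71.3 = 1.444e+06 d.
q = Δh / Σ(b_i/K_i) = 13.7 / 1.444e+06 = 9.488e-06 m/day.
In each layer the seepage velocity is v_i = q/n_i, so the layer transit time is t_i = b_i·n_i / q:
  layer 1 (medium sand): t_1 = 13.1 × 0.28 / 9.488e-06 = 3.866e+05 d
  layer 2 (clean gravel): t_2 = 9.87 × 0.30 / 9.488e-06 = 3.121e+05 d
  layer 3 (clay): t_3 = 3.09 × 0.06 / 9.488e-06 = 19540 d
  layer 4 (coarse sand): t_4 = 4.78 × 0.23 / 9.488e-06 = 1.159e+05 d
Total t = Σ t_i = 8.341e+05 days = 2284 years.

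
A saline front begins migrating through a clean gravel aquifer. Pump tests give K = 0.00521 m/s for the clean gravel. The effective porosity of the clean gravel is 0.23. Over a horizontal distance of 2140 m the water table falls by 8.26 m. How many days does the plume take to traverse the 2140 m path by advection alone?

Convert K: 0.00521 m/s × 86400 = 450.1 m/day.
Hydraulic gradient i = Δh / L = 8.26 / 2140 = 0.003860.
Darcy flux q = K · i = 450.1 × 0.003860 = 1.737 m/day.
Seepage velocity v = q / n_e = 1.737 / 0.23 = 7.554 m/day.
Travel time t = L / v = 2140 / 7.554 = 283.3 days.

283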